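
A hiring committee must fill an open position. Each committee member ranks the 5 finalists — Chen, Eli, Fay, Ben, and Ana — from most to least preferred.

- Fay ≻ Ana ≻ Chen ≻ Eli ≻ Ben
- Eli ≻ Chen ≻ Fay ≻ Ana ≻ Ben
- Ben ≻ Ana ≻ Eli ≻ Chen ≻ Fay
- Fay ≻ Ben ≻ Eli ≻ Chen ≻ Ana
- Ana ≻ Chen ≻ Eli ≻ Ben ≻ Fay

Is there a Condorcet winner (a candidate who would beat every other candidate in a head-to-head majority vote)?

No

Head-to-head results (5 voters total):
Chen vs Eli: Eli wins 3–2.
Chen vs Fay: Chen wins 3–2.
Chen vs Ben: Chen wins 3–2.
Chen vs Ana: Ana wins 3–2.
Eli vs Fay: Eli wins 3–2.
Eli vs Ben: Eli wins 3–2.
Eli vs Ana: Ana wins 3–2.
Fay vs Ben: Fay wins 3–2.
Fay vs Ana: Fay wins 3–2.
Ben vs Ana: Ana wins 3–2.
No candidate beats all others: Chen beats Fay beats Ana beats Chen, a majority cycle.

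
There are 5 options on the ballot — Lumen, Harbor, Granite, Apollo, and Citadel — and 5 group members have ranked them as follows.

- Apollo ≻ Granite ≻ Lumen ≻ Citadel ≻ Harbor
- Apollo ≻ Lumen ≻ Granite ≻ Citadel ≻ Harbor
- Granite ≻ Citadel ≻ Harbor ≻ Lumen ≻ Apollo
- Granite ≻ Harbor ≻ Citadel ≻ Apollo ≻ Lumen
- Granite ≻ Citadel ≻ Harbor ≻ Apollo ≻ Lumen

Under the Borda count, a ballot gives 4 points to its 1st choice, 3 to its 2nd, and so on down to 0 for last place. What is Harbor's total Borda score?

7

Borda scores:
  Lumen: 2 + 3 + 1 + 0 + 0 = 6
  Harbor: 0 + 0 + 2 + 3 + 2 = 7
  Granite: 3 + 2 + 4 + 4 + 4 = 17
  Apollo: 4 + 4 + 0 + 1 + 1 = 10
  Citadel: 1 + 1 + 3 + 2 + 3 = 10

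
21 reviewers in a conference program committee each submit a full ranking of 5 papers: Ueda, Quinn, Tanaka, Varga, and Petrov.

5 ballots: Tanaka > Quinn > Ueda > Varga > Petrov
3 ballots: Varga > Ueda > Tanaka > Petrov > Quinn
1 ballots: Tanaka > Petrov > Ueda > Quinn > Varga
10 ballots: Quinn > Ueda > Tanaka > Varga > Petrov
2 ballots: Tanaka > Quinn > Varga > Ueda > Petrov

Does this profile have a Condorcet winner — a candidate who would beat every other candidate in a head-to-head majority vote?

Head-to-head results (21 voters total):
Ueda vs Quinn: Quinn wins 17–4.
Ueda vs Tanaka: Ueda wins 13–8.
Ueda vs Varga: Ueda wins 16–5.
Ueda vs Petrov: Ueda wins 20–1.
Quinn vs Tanaka: Tanaka wins 11–10.
Quinn vs Varga: Quinn wins 18–3.
Quinn vs Petrov: Quinn wins 17–4.
Tanaka vs Varga: Tanaka wins 18–3.
Tanaka vs Petrov: Tanaka wins 21–0.
Varga vs Petrov: Varga wins 20–1.
No candidate beats all others: Ueda beats Tanaka beats Quinn beats Ueda, a majority cycle.

No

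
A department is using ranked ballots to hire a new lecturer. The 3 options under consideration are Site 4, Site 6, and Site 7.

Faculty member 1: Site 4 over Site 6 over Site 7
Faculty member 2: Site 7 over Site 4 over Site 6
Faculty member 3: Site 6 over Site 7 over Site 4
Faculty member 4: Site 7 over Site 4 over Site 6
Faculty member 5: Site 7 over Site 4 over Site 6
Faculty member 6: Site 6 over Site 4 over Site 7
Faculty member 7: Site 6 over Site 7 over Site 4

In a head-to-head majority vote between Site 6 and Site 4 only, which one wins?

Ballots ranking Site 6 above Site 4: 3.
Ballots ranking Site 4 above Site 6: 4.
Site 4 wins the head-to-head, 4–3.

Site 4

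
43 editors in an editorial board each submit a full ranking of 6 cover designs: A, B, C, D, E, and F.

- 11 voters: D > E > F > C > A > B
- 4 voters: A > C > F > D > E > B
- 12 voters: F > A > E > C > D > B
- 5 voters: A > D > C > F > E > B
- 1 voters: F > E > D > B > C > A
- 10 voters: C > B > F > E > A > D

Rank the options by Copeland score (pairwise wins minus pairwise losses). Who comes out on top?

F

Pairwise results:
  A vs B: A wins 32–11.
  A vs C: C wins 22–21.
  A vs D: A wins 31–12.
  A vs E: E wins 22–21.
  A vs F: F wins 34–9.
  B vs C: C wins 42–1.
  B vs D: D wins 33–10.
  B vs E: E wins 33–10.
  B vs F: F wins 33–10.
  C vs D: C wins 26–17.
  C vs E: E wins 24–19.
  C vs F: F wins 24–19.
  D vs E: E wins 23–20.
  D vs F: F wins 27–16.
  E vs F: F wins 32–11.
Copeland scores (wins − losses):
  A: 2 − 3 = -1
  B: 0 − 5 = -5
  C: 3 − 2 = 1
  D: 1 − 4 = -3
  E: 4 − 1 = 3
  F: 5 − 0 = 5
F has the best Copeland score.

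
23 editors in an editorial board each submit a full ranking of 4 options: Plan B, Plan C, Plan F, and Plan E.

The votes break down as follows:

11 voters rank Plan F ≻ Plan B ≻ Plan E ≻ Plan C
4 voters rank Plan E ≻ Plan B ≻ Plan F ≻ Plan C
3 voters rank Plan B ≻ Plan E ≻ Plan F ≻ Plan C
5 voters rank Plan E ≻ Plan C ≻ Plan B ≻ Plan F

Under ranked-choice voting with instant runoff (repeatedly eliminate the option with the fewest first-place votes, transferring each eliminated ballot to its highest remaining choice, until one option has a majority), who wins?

Round 1: Plan F 11, Plan E 9, Plan B 3, Plan C 0. Plan C has the fewest and is eliminated.
Round 2: Plan F 11, Plan E 9, Plan B 3. Plan B has the fewest and is eliminated.
Round 3: Plan E 12, Plan F 11. Plan E has a majority.

Plan E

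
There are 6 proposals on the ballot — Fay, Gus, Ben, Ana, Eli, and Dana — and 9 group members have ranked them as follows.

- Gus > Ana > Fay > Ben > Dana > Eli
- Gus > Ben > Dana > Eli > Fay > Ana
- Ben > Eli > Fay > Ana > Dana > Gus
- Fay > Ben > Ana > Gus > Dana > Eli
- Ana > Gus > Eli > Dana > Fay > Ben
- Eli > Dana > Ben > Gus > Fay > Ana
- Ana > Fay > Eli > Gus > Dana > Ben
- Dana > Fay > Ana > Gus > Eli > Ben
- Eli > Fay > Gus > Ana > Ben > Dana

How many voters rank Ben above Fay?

3

Ballots ranking Ben above Fay: 3.
Ballots ranking Fay above Ben: 6.
So 3 of 9 voters prefer Ben to Fay.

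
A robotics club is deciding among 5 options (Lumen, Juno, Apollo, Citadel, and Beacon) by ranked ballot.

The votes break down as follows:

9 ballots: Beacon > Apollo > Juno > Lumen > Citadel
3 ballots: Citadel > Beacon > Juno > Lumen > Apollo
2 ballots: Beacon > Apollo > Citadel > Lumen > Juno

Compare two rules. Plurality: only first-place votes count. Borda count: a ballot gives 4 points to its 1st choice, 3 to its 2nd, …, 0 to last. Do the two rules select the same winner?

Plurality first-place counts: Lumen 0, Juno 0, Apollo 0, Citadel 3, Beacon 11 → Beacon.
Borda totals: Lumen 14, Juno 24, Apollo 33, Citadel 16, Beacon 53 → Beacon.
The two rules agree on Beacon.

Yes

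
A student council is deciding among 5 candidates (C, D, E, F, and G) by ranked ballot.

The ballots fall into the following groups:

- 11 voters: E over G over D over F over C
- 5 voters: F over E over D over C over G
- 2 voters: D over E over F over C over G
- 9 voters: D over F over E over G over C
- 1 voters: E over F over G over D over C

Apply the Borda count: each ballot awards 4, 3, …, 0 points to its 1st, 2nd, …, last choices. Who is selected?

Borda scores:
  C: 11·0 + 5·1 + 2·1 + 9·0 + 0 = 7
  D: 11·2 + 5·2 + 2·4 + 9·4 + 1 = 77
  E: 11·4 + 5·3 + 2·3 + 9·2 + 4 = 87
  F: 11·1 + 5·4 + 2·2 + 9·3 + 3 = 65
  G: 11·3 + 5·0 + 2·0 + 9·1 + 2 = 44
E has the highest total.

E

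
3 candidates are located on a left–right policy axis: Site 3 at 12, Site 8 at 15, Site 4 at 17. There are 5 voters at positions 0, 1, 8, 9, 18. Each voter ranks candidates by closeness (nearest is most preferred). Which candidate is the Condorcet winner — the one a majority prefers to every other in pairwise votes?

Site 3

With single-peaked preferences on a line, the Condorcet winner is the candidate closest to the median voter.
The median voter (position 8) is closest to Site 3 at 12.
Check: Site 3 vs Site 8 — voters closer to Site 3: 4 of 5.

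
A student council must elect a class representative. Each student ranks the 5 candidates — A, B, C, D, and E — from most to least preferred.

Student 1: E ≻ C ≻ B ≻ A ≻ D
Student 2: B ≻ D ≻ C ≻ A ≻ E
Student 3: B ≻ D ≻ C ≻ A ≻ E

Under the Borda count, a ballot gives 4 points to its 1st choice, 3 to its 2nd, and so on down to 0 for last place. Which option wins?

B

Borda scores:
  A: 1 + 1 + 1 = 3
  B: 2 + 4 + 4 = 10
  C: 3 + 2 + 2 = 7
  D: 0 + 3 + 3 = 6
  E: 4 + 0 + 0 = 4
B has the highest total.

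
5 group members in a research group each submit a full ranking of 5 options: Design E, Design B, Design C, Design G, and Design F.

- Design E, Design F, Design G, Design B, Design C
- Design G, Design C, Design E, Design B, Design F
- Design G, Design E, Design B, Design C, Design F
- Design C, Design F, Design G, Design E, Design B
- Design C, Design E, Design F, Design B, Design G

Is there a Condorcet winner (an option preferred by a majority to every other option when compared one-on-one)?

Head-to-head results (5 voters total):
Design E vs Design B: Design E wins 5–0.
Design E vs Design C: Design C wins 3–2.
Design E vs Design G: Design G wins 3–2.
Design E vs Design F: Design E wins 4–1.
Design B vs Design C: Design C wins 3–2.
Design B vs Design G: Design G wins 4–1.
Design B vs Design F: Design F wins 3–2.
Design C vs Design G: Design G wins 3–2.
Design C vs Design F: Design C wins 4–1.
Design G vs Design F: Design F wins 3–2.
No candidate beats all others: Design E beats Design F beats Design G beats Design E, a majority cycle.

No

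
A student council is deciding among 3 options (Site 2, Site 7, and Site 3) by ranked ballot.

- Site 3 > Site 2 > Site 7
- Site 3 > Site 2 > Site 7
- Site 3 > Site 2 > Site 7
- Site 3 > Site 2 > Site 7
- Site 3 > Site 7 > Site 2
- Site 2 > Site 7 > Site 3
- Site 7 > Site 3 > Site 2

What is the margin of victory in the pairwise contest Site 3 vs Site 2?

5

Ballots ranking Site 3 above Site 2: 6.
Ballots ranking Site 2 above Site 3: 1.
Site 3 wins 6–1, a margin of 5.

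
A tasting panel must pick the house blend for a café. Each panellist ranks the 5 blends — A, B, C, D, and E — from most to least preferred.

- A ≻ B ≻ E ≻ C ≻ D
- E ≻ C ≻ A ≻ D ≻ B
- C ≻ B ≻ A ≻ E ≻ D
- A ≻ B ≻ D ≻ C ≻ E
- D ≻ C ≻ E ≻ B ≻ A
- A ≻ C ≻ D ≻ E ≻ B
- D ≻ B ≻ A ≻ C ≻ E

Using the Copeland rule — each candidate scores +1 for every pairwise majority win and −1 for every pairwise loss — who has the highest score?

Pairwise results:
  A vs B: A wins 4–3.
  A vs C: A wins 4–3.
  A vs D: A wins 5–2.
  A vs E: A wins 5–2.
  B vs C: C wins 4–3.
  B vs D: D wins 4–3.
  B vs E: B wins 4–3.
  C vs D: C wins 4–3.
  C vs E: C wins 5–2.
  D vs E: D wins 4–3.
Copeland scores (wins − losses):
  A: 4 − 0 = 4
  B: 1 − 3 = -2
  C: 3 − 1 = 2
  D: 2 − 2 = 0
  E: 0 − 4 = -4
A has the best Copeland score.

A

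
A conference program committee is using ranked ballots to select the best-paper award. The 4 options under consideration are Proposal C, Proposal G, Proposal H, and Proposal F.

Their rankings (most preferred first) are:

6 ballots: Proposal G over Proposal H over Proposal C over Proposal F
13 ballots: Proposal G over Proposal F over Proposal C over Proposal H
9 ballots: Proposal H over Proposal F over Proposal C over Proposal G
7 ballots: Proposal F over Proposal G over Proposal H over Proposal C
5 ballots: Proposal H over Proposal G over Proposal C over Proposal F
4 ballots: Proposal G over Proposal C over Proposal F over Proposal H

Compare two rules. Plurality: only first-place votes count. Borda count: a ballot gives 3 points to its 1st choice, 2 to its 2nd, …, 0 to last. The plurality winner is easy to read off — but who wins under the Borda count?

Plurality first-place counts: Proposal C 0, Proposal G 23, Proposal H 14, Proposal F 7 → Proposal G.
Borda totals: Proposal C 41, Proposal G 93, Proposal H 61, Proposal F 69 → Proposal G.

Proposal G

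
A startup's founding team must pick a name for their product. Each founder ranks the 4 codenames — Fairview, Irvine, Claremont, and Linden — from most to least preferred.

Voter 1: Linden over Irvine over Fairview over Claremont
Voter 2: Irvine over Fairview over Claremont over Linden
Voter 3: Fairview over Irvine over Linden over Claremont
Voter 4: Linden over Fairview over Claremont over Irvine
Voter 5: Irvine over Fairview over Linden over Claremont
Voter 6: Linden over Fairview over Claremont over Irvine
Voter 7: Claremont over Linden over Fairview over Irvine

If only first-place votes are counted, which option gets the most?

Linden

First-place vote totals:
  Fairview: 1
  Irvine: 2
  Claremont: 1
  Linden: 3
Linden has the most first-place votes.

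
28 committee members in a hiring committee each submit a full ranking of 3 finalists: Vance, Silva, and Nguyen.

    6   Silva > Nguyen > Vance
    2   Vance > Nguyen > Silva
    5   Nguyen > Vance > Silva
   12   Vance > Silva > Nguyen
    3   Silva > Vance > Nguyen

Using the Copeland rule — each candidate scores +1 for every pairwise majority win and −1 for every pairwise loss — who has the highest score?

Pairwise results:
  Vance vs Silva: Vance wins 19–9.
  Vance vs Nguyen: Vance wins 17–11.
  Silva vs Nguyen: Silva wins 21–7.
Copeland scores (wins − losses):
  Vance: 2 − 0 = 2
  Silva: 1 − 1 = 0
  Nguyen: 0 − 2 = -2
Vance has the best Copeland score.

Vance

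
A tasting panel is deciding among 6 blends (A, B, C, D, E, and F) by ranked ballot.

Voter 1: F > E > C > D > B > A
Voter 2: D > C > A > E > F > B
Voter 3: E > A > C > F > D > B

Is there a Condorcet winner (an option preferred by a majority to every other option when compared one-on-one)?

Head-to-head results (3 voters total):
A vs B: A wins 2–1.
A vs C: C wins 2–1.
A vs D: D wins 2–1.
A vs E: E wins 2–1.
A vs F: A wins 2–1.
B vs C: C wins 3–0.
B vs D: D wins 3–0.
B vs E: E wins 3–0.
B vs F: F wins 3–0.
C vs D: C wins 2–1.
C vs E: E wins 2–1.
C vs F: C wins 2–1.
D vs E: E wins 2–1.
D vs F: F wins 2–1.
E vs F: E wins 2–1.
E beats each rival — A (2–1), B (3–0), C (2–1), D (2–1), F (2–1) — so E is the Condorcet winner.

Yes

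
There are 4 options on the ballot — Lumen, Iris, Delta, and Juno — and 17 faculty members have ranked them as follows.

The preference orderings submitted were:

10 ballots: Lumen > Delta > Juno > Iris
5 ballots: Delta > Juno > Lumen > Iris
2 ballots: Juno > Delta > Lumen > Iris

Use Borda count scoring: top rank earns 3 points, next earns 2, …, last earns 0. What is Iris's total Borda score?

Borda scores:
  Lumen: 10·3 + 5·1 + 2·1 = 37
  Iris: 10·0 + 5·0 + 2·0 = 0
  Delta: 10·2 + 5·3 + 2·2 = 39
  Juno: 10·1 + 5·2 + 2·3 = 26

0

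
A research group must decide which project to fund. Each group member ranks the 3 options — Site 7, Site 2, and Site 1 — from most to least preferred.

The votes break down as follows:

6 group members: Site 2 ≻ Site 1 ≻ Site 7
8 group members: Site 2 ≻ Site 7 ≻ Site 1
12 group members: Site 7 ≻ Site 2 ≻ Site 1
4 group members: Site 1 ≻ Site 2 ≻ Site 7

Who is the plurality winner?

Site 2

First-place vote totals:
  Site 7: 12
  Site 2: 14
  Site 1: 4
Site 2 has the most first-place votes.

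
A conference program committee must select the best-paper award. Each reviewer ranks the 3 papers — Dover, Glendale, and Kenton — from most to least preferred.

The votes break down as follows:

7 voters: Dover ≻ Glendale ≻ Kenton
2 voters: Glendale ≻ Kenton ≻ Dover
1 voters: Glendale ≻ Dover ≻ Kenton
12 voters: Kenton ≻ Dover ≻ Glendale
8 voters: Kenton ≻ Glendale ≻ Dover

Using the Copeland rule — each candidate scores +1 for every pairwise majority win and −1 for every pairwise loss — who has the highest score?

Kenton

Pairwise results:
  Dover vs Glendale: Dover wins 19–11.
  Dover vs Kenton: Kenton wins 22–8.
  Glendale vs Kenton: Kenton wins 20–10.
Copeland scores (wins − losses):
  Dover: 1 − 1 = 0
  Glendale: 0 − 2 = -2
  Kenton: 2 − 0 = 2
Kenton has the best Copeland score.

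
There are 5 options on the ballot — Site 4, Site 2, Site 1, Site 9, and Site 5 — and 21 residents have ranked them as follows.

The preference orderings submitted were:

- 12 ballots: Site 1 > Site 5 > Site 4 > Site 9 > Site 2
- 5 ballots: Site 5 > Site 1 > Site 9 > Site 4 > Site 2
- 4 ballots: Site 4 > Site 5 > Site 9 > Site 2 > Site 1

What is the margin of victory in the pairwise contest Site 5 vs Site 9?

Ballots ranking Site 5 above Site 9: 12+5+4 = 21.
Ballots ranking Site 9 above Site 5: 0.
Site 5 wins 21–0, a margin of 21.

21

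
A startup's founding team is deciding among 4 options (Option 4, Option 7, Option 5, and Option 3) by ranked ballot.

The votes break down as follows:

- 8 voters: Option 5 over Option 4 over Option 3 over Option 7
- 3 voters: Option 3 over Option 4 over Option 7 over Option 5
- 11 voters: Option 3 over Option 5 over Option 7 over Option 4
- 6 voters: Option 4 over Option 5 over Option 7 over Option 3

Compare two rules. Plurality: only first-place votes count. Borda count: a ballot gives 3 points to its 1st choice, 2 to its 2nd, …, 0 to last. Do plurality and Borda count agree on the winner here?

Plurality first-place counts: Option 4 6, Option 7 0, Option 5 8, Option 3 14 → Option 3.
Borda totals: Option 4 40, Option 7 20, Option 5 58, Option 3 50 → Option 5.
The two rules disagree: plurality picks Option 3, Borda picks Option 5.

No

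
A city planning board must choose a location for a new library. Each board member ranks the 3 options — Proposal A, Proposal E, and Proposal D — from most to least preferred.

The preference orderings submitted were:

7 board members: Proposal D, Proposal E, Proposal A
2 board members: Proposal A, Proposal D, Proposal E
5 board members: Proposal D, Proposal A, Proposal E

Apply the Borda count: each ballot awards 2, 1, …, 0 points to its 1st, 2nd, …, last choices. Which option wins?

Proposal D

Borda scores:
  Proposal A: 7·0 + 2·2 + 5·1 = 9
  Proposal E: 7·1 + 2·0 + 5·0 = 7
  Proposal D: 7·2 + 2·1 + 5·2 = 26
Proposal D has the highest total.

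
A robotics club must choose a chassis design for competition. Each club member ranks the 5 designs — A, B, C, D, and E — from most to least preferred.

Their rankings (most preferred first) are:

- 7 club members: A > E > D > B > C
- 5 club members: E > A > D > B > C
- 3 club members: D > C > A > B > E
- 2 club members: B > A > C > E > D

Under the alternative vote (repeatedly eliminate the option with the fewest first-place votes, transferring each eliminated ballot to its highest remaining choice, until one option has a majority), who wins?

Round 1: A 7, E 5, D 3, B 2, C 0. C has the fewest and is eliminated.
Round 2: A 7, E 5, D 3, B 2. B has the fewest and is eliminated.
Round 3: A 9, E 5, D 3. A has a majority.

A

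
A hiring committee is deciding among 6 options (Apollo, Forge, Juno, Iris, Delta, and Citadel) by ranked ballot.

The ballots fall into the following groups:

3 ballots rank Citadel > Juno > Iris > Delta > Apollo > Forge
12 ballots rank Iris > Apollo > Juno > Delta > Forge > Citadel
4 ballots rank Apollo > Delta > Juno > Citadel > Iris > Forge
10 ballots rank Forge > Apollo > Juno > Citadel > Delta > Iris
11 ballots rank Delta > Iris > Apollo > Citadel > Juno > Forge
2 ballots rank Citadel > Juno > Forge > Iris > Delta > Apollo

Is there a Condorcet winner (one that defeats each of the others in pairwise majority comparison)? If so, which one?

There is no Condorcet winner

Head-to-head results (42 voters total):
Apollo vs Forge: Apollo wins 30–12.
Apollo vs Juno: Apollo wins 37–5.
Apollo vs Iris: Iris wins 28–14.
Apollo vs Delta: Apollo wins 26–16.
Apollo vs Citadel: Apollo wins 37–5.
Forge vs Juno: Juno wins 32–10.
Forge vs Iris: Iris wins 30–12.
Forge vs Delta: Delta wins 30–12.
Forge vs Citadel: Forge wins 22–20.
Juno vs Iris: Iris wins 23–19.
Juno vs Delta: Juno wins 27–15.
Juno vs Citadel: Juno wins 26–16.
Iris vs Delta: Delta wins 25–17.
Iris vs Citadel: Iris wins 23–19.
Delta vs Citadel: Delta wins 27–15.
No candidate beats all others: Apollo beats Delta beats Iris beats Apollo, a majority cycle.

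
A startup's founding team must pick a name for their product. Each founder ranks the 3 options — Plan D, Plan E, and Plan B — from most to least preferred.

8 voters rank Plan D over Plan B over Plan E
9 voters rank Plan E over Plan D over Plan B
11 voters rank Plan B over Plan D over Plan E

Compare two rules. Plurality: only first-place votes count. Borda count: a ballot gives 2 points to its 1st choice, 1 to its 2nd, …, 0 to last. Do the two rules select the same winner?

Plurality first-place counts: Plan D 8, Plan E 9, Plan B 11 → Plan B.
Borda totals: Plan D 36, Plan E 18, Plan B 30 → Plan D.
The two rules disagree: plurality picks Plan B, Borda picks Plan D.

No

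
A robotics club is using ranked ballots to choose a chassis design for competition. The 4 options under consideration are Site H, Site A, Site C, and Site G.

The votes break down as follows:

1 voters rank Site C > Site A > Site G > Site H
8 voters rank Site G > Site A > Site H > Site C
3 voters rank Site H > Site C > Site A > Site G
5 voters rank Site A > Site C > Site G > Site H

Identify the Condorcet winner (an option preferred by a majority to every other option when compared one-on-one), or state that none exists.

Site A

Head-to-head results (17 voters total):
Site H vs Site A: Site A wins 14–3.
Site H vs Site C: Site H wins 11–6.
Site H vs Site G: Site G wins 14–3.
Site A vs Site C: Site A wins 13–4.
Site A vs Site G: Site A wins 9–8.
Site C vs Site G: Site C wins 9–8.
Site A beats each rival — Site H (14–3), Site C (13–4), Site G (9–8) — so Site A is the Condorcet winner.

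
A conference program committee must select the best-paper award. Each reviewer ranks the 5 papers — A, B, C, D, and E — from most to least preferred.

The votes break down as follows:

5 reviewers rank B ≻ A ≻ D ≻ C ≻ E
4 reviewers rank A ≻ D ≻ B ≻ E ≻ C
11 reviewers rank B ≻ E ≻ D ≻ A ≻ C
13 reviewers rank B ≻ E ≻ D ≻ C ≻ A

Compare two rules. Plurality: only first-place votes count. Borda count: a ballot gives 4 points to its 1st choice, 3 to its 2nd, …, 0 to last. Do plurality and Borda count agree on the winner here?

Yes

Plurality first-place counts: A 4, B 29, C 0, D 0, E 0 → B.
Borda totals: A 42, B 124, C 18, D 70, E 76 → B.
The two rules agree on B.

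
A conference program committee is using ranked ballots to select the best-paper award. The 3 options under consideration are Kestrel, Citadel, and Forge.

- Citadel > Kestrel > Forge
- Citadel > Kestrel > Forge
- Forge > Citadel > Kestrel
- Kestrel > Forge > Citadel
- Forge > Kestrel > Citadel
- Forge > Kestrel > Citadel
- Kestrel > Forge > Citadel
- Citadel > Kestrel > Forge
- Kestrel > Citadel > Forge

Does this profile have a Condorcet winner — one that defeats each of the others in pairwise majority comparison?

Head-to-head results (9 voters total):
Kestrel vs Citadel: Kestrel wins 5–4.
Kestrel vs Forge: Kestrel wins 6–3.
Citadel vs Forge: Forge wins 5–4.
Kestrel beats each rival — Citadel (5–4), Forge (6–3) — so Kestrel is the Condorcet winner.

Yes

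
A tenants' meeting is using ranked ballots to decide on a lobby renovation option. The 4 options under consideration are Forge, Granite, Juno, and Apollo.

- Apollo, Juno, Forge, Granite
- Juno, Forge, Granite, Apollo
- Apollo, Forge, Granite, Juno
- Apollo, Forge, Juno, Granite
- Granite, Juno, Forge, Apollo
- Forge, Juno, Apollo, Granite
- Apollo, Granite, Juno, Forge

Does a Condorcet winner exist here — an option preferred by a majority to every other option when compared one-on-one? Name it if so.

Head-to-head results (7 voters total):
Forge vs Granite: Forge wins 5–2.
Forge vs Juno: Juno wins 4–3.
Forge vs Apollo: Apollo wins 4–3.
Granite vs Juno: Juno wins 4–3.
Granite vs Apollo: Apollo wins 5–2.
Juno vs Apollo: Apollo wins 4–3.
Apollo beats each rival — Forge (4–3), Granite (5–2), Juno (4–3) — so Apollo is the Condorcet winner.

Apollo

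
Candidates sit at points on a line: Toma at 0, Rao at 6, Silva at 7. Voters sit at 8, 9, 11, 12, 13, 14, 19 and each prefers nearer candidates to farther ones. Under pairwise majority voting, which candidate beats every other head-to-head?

With single-peaked preferences on a line, the Condorcet winner is the candidate closest to the median voter.
The median voter (position 12) is closest to Silva at 7.
Check: Silva vs Toma — voters closer to Silva: 7 of 7.

Silva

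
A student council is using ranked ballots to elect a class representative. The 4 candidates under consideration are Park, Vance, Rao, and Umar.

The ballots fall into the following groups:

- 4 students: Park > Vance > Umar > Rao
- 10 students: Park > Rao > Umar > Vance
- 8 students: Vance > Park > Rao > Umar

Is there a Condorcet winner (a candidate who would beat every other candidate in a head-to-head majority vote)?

Yes

Head-to-head results (22 voters total):
Park vs Vance: Park wins 14–8.
Park vs Rao: Park wins 22–0.
Park vs Umar: Park wins 22–0.
Vance vs Rao: Vance wins 12–10.
Vance vs Umar: Vance wins 12–10.
Rao vs Umar: Rao wins 18–4.
Park beats each rival — Vance (14–8), Rao (22–0), Umar (22–0) — so Park is the Condorcet winner.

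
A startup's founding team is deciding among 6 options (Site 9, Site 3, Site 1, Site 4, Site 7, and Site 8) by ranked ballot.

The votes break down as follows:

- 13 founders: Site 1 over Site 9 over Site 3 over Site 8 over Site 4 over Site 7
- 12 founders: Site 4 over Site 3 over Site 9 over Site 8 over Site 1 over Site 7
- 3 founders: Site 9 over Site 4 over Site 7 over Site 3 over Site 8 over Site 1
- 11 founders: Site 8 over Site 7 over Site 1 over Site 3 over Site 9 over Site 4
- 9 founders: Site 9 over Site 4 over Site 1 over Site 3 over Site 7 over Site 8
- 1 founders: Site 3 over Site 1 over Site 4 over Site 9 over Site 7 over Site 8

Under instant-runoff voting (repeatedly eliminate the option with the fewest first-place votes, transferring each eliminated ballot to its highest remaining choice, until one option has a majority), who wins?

Round 1: Site 1 13, Site 9 12, Site 4 12, Site 8 11, Site 3 1, Site 7 0. Site 7 has the fewest and is eliminated.
Round 2: Site 1 13, Site 9 12, Site 4 12, Site 8 11, Site 3 1. Site 3 has the fewest and is eliminated.
Round 3: Site 1 14, Site 9 12, Site 4 12, Site 8 11. Site 8 has the fewest and is eliminated.
Round 4: Site 1 25, Site 9 12, Site 4 12. Site 1 has a majority.

Site 1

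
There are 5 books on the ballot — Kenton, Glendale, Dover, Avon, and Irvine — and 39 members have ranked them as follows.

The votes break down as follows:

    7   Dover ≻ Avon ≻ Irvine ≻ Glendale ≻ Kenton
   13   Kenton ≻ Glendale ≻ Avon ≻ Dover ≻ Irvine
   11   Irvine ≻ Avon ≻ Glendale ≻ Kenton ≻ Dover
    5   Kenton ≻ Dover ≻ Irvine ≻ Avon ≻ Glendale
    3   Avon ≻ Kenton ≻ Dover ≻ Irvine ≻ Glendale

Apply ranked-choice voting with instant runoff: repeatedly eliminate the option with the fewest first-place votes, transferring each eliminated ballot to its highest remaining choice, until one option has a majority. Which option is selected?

Kenton

Round 1: Kenton 18, Irvine 11, Dover 7, Avon 3, Glendale 0. Glendale has the fewest and is eliminated.
Round 2: Kenton 18, Irvine 11, Dover 7, Avon 3. Avon has the fewest and is eliminated.
Round 3: Kenton 21, Irvine 11, Dover 7. Kenton has a majority.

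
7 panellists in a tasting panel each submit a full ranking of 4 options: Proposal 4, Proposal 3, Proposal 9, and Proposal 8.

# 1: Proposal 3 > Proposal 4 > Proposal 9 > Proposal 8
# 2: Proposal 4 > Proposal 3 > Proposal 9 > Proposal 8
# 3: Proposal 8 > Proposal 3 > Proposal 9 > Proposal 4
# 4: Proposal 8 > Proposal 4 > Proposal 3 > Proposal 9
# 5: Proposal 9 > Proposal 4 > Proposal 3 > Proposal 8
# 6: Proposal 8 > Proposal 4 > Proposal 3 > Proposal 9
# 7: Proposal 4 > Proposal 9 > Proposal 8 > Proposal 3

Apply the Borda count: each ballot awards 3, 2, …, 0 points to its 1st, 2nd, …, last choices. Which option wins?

Proposal 4

Borda scores:
  Proposal 4: 2 + 3 + 0 + 2 + 2 + 2 + 3 = 14
  Proposal 3: 3 + 2 + 2 + 1 + 1 + 1 + 0 = 10
  Proposal 9: 1 + 1 + 1 + 0 + 3 + 0 + 2 = 8
  Proposal 8: 0 + 0 + 3 + 3 + 0 + 3 + 1 = 10
Proposal 4 has the highest total.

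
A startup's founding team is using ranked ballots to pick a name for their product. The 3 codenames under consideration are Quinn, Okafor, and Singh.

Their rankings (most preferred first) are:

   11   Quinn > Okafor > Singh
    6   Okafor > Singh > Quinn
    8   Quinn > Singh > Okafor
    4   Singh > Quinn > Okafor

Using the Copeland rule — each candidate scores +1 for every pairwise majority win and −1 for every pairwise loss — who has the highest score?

Quinn

Pairwise results:
  Quinn vs Okafor: Quinn wins 23–6.
  Quinn vs Singh: Quinn wins 19–10.
  Okafor vs Singh: Okafor wins 17–12.
Copeland scores (wins − losses):
  Quinn: 2 − 0 = 2
  Okafor: 1 − 1 = 0
  Singh: 0 − 2 = -2
Quinn has the best Copeland score.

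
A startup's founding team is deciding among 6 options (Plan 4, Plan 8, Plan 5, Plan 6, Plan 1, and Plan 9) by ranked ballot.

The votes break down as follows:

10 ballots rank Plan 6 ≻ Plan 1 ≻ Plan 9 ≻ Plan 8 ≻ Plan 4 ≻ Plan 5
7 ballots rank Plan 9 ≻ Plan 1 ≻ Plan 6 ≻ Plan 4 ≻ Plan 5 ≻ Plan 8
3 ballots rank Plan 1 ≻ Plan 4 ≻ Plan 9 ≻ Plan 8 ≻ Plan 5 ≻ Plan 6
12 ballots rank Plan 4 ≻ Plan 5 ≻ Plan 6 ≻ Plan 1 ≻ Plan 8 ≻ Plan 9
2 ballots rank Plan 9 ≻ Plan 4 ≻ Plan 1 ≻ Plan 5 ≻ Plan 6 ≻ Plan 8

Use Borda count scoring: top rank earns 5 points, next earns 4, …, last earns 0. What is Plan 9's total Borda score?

84

Borda scores:
  Plan 4: 10·1 + 7·2 + 3·4 + 12·5 + 2·4 = 104
  Plan 8: 10·2 + 7·0 + 3·2 + 12·1 + 2·0 = 38
  Plan 5: 10·0 + 7·1 + 3·1 + 12·4 + 2·2 = 62
  Plan 6: 10·5 + 7·3 + 3·0 + 12·3 + 2·1 = 109
  Plan 1: 10·4 + 7·4 + 3·5 + 12·2 + 2·3 = 113
  Plan 9: 10·3 + 7·5 + 3·3 + 12·0 + 2·5 = 84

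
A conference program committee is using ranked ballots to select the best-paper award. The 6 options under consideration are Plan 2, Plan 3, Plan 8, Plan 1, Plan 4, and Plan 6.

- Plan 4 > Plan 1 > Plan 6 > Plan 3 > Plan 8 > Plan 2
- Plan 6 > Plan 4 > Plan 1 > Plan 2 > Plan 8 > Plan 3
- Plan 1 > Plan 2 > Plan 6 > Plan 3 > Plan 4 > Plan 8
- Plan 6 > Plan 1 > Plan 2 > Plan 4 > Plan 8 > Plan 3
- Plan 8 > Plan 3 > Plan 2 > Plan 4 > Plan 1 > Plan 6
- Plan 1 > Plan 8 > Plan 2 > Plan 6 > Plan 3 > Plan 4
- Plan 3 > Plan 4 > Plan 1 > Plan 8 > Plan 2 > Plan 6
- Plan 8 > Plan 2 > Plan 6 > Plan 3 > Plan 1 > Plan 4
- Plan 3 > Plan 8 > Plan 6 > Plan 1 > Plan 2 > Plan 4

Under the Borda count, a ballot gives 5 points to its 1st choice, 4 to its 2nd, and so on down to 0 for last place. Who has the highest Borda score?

Borda scores:
  Plan 2: 0 + 2 + 4 + 3 + 3 + 3 + 1 + 4 + 1 = 21
  Plan 3: 2 + 0 + 2 + 0 + 4 + 1 + 5 + 2 + 5 = 21
  Plan 8: 1 + 1 + 0 + 1 + 5 + 4 + 2 + 5 + 4 = 23
  Plan 1: 4 + 3 + 5 + 4 + 1 + 5 + 3 + 1 + 2 = 28
  Plan 4: 5 + 4 + 1 + 2 + 2 + 0 + 4 + 0 + 0 = 18
  Plan 6: 3 + 5 + 3 + 5 + 0 + 2 + 0 + 3 + 3 = 24
Plan 1 has the highest total.

Plan 1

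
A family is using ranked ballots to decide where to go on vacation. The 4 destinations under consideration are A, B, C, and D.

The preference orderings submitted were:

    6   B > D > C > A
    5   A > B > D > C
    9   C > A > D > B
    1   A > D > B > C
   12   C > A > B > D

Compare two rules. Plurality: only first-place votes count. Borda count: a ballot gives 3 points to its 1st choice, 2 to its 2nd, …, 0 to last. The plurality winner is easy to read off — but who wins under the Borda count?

C

Plurality first-place counts: A 6, B 6, C 21, D 0 → C.
Borda totals: A 60, B 41, C 69, D 28 → C.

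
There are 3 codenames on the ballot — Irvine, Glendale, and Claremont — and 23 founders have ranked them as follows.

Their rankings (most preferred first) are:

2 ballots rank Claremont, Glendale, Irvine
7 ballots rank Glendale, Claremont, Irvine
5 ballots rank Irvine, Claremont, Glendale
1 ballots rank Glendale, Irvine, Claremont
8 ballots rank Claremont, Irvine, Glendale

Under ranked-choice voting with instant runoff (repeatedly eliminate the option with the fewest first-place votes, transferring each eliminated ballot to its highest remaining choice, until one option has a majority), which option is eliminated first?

Irvine

Round 1: Claremont 10, Glendale 8, Irvine 5. Irvine has the fewest and is eliminated.
Round 2: Claremont 15, Glendale 8. Claremont has a majority.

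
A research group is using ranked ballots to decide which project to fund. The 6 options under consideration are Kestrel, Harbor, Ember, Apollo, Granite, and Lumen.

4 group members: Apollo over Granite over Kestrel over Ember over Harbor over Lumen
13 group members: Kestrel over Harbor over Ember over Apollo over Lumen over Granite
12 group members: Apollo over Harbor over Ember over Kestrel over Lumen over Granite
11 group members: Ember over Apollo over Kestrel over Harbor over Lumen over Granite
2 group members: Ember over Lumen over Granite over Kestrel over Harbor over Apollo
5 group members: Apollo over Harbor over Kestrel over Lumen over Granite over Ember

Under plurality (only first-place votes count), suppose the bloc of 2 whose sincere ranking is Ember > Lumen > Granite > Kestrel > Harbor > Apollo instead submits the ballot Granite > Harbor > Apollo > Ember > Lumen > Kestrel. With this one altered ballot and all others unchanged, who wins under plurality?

Apollo

First-place totals with the altered ballot: Kestrel 13, Harbor 0, Ember 11, Apollo 21, Granite 2, Lumen 0.
The winner is unchanged: still Apollo.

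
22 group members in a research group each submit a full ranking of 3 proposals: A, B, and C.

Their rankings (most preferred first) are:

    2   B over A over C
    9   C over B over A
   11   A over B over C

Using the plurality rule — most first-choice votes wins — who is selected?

A

First-place vote totals:
  A: 11
  B: 2
  C: 9
A has the most first-place votes.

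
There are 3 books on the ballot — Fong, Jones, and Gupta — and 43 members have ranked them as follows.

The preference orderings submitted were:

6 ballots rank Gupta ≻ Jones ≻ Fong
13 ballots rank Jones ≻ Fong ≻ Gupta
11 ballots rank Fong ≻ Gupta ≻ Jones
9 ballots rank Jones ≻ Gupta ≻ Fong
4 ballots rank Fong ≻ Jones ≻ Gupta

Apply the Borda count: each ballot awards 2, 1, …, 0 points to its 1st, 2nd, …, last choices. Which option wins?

Jones

Borda scores:
  Fong: 6·0 + 13·1 + 11·2 + 9·0 + 4·2 = 43
  Jones: 6·1 + 13·2 + 11·0 + 9·2 + 4·1 = 54
  Gupta: 6·2 + 13·0 + 11·1 + 9·1 + 4·0 = 32
Jones has the highest total.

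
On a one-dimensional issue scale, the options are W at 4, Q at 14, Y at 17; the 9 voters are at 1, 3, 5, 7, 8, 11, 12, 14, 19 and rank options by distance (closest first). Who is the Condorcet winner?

W

With single-peaked preferences on a line, the Condorcet winner is the candidate closest to the median voter.
The median voter (position 8) is closest to W at 4.
Check: W vs Q — voters closer to W: 5 of 9.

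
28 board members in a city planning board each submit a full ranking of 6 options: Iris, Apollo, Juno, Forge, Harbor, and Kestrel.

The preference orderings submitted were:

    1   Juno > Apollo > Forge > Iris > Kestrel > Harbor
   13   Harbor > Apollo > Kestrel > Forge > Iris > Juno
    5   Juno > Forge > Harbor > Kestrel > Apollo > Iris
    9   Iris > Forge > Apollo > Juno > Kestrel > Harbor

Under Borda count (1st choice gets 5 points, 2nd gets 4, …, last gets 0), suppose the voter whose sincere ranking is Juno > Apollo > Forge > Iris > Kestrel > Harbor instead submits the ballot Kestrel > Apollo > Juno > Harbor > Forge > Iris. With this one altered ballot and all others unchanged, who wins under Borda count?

Borda totals with the altered ballot: Iris 58, Apollo 88, Juno 46, Forge 83, Harbor 82, Kestrel 63.
The winner is unchanged: still Apollo.

Apollo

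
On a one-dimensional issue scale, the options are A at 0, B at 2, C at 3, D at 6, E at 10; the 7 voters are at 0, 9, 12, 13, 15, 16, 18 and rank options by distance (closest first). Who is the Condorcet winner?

With single-peaked preferences on a line, the Condorcet winner is the candidate closest to the median voter.
The median voter (position 13) is closest to E at 10.
Check: E vs A — voters closer to E: 6 of 7.

E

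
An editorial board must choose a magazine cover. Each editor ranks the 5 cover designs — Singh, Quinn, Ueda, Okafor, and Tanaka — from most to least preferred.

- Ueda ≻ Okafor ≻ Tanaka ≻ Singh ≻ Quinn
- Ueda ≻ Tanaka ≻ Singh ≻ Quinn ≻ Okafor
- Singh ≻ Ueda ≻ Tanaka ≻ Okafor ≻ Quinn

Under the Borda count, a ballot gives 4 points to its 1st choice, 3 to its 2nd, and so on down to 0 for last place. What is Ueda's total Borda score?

11

Borda scores:
  Singh: 1 + 2 + 4 = 7
  Quinn: 0 + 1 + 0 = 1
  Ueda: 4 + 4 + 3 = 11
  Okafor: 3 + 0 + 1 = 4
  Tanaka: 2 + 3 + 2 = 7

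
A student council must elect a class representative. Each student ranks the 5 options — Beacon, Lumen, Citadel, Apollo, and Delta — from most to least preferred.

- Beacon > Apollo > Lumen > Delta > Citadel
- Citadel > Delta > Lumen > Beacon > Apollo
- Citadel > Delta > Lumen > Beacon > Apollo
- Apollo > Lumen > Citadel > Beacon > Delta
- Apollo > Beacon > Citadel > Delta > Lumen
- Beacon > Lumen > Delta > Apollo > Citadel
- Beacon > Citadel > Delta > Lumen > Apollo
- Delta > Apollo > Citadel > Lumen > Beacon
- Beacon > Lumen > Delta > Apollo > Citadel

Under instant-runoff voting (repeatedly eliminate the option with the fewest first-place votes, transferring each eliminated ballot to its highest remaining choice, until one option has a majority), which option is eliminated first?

Round 1: Beacon 4, Citadel 2, Apollo 2, Delta 1, Lumen 0. Lumen has the fewest and is eliminated.
Round 2: Beacon 4, Citadel 2, Apollo 2, Delta 1. Delta has the fewest and is eliminated.
Round 3: Beacon 4, Apollo 3, Citadel 2. Citadel has the fewest and is eliminated.
Round 4: Beacon 6, Apollo 3. Beacon has a majority.

Lumen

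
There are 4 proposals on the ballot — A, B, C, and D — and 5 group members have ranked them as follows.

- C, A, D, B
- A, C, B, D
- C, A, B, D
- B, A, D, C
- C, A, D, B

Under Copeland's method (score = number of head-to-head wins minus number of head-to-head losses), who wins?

Pairwise results:
  A vs B: A wins 4–1.
  A vs C: C wins 3–2.
  A vs D: A wins 5–0.
  B vs C: C wins 4–1.
  B vs D: B wins 3–2.
  C vs D: C wins 4–1.
Copeland scores (wins − losses):
  A: 2 − 1 = 1
  B: 1 − 2 = -1
  C: 3 − 0 = 3
  D: 0 − 3 = -3
C has the best Copeland score.

C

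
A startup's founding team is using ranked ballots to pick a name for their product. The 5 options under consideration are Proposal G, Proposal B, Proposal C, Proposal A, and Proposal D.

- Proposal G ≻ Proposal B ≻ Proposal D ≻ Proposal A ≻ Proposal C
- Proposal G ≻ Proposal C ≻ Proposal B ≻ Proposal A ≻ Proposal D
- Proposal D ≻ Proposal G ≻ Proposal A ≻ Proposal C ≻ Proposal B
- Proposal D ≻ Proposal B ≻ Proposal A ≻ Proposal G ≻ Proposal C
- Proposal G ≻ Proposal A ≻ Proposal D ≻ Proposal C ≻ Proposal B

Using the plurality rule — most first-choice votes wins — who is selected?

Proposal G

First-place vote totals:
  Proposal G: 3
  Proposal B: 0
  Proposal C: 0
  Proposal A: 0
  Proposal D: 2
Proposal G has the most first-place votes.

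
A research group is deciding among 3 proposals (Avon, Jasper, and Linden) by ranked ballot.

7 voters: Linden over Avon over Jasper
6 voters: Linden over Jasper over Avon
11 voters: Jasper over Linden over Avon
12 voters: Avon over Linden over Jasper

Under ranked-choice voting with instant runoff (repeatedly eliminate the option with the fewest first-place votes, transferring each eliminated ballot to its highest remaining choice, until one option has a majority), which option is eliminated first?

Jasper

Round 1: Linden 13, Avon 12, Jasper 11. Jasper has the fewest and is eliminated.
Round 2: Linden 24, Avon 12. Linden has a majority.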